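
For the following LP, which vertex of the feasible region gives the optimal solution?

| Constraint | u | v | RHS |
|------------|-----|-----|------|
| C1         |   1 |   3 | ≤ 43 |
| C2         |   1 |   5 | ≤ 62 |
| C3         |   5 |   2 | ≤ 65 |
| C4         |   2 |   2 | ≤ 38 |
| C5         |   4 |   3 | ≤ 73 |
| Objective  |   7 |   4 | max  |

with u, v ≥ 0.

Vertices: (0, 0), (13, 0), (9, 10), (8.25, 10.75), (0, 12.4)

Evaluate the objective at each vertex of the feasible region:
  z(0, 0) = 0
  z(13, 0) = 91
  z(9, 10) = 103  ←
  z(8.25, 10.75) = 100.8
  z(0, 12.4) = 49.6
The maximum is at u = 9, v = 10.

(9, 10)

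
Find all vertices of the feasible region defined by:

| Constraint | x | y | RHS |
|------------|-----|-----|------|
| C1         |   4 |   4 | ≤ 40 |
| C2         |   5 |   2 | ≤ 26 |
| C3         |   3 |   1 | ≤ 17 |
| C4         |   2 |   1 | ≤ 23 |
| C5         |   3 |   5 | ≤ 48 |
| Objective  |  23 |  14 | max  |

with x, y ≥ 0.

(0, 0), (5.2, 0), (2, 8), (1, 9), (0, 9.6)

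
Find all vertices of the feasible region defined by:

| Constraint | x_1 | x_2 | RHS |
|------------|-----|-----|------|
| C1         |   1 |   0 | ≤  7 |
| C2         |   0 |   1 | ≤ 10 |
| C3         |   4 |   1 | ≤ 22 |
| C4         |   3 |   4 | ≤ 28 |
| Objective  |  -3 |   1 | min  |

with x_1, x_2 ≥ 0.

(0, 0), (5.5, 0), (4.615, 3.538), (0, 7)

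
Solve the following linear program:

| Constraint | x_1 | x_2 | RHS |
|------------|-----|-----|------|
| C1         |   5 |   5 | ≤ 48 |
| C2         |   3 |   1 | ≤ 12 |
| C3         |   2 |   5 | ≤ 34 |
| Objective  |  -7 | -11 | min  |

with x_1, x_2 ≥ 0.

Evaluate the objective at each vertex of the feasible region:
  z(0, 0) = 0
  z(4, 0) = -28
  z(2, 6) = -80  ←
  z(0, 6.8) = -74.8
The minimum is at x_1 = 2, x_2 = 6.

x_1 = 2, x_2 = 6, z = -80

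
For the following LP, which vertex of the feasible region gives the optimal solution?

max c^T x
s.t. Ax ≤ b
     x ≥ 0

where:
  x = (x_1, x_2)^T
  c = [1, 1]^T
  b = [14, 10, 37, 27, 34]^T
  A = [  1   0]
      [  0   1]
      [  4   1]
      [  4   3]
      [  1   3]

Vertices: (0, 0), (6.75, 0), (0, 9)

Evaluate the objective at each vertex of the feasible region:
  z(0, 0) = 0
  z(6.75, 0) = 6.75
  z(0, 9) = 9  ←
The maximum is at x_1 = 0, x_2 = 9.

(0, 9)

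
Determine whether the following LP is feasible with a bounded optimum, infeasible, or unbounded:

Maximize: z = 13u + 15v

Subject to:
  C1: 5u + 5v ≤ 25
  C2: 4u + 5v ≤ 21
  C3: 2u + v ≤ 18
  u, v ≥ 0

Feasible with a bounded optimal solution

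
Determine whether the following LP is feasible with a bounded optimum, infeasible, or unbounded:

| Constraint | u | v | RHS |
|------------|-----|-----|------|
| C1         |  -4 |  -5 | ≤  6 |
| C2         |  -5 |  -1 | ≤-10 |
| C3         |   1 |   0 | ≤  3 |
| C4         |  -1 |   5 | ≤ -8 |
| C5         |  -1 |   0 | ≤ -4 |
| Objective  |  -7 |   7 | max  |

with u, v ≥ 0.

Infeasible (no feasible solution exists)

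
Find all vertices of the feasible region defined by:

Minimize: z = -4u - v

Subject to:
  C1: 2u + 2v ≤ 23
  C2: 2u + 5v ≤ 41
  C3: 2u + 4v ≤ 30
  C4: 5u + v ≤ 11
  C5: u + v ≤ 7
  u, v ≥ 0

(0, 0), (2.2, 0), (1, 6), (0, 7)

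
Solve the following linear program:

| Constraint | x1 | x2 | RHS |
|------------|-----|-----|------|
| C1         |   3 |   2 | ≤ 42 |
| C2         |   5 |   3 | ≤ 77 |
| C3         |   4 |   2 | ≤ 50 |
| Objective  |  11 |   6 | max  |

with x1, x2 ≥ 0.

Evaluate the objective at each vertex of the feasible region:
  z(0, 0) = 0
  z(12.5, 0) = 137.5
  z(8, 9) = 142  ←
  z(0, 21) = 126
The maximum is at x1 = 8, x2 = 9.

x1 = 8, x2 = 9, z = 142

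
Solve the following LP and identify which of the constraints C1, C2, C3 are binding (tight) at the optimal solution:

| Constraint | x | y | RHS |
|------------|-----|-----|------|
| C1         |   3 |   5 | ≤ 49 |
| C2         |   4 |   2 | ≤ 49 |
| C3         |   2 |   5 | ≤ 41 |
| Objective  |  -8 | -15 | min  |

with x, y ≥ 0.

At x = 8, y = 5, compute slack b - a·x for each constraint:
  C1: 49 − 49 = 0  (binding)
  C2: 49 − 42 = 7  (slack)
  C3: 41 − 41 = 0  (binding)

Optimal: x = 8, y = 5
Binding: C1, C3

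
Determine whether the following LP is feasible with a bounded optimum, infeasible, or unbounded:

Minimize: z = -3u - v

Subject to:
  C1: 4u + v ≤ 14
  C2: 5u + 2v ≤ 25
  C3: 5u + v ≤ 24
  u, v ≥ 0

Feasible with a bounded optimal solution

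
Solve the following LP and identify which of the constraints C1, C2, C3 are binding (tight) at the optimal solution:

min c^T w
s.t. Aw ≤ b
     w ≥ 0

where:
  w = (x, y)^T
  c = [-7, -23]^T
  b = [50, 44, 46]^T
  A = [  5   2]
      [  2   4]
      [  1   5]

At x = 6, y = 8, compute slack b - a·x for each constraint:
  C1: 50 − 46 = 4  (slack)
  C2: 44 − 44 = 0  (binding)
  C3: 46 − 46 = 0  (binding)

Optimal: x = 6, y = 8
Binding: C2, C3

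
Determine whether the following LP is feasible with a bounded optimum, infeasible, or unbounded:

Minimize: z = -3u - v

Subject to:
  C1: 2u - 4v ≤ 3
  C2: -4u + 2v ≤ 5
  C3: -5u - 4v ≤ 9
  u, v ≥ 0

Unbounded (objective can decrease without bound)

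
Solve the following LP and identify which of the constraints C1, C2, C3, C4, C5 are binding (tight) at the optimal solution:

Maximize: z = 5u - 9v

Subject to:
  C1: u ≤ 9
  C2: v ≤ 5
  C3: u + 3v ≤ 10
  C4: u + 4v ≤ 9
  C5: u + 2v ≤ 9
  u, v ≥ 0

At u = 9, v = 0, compute slack b - a·x for each constraint:
  C1: 9 − 9 = 0  (binding)
  C2: 5 − 0 = 5  (slack)
  C3: 10 − 9 = 1  (slack)
  C4: 9 − 9 = 0  (binding)
  C5: 9 − 9 = 0  (binding)

Optimal: u = 9, v = 0
Binding: C1, C4, C5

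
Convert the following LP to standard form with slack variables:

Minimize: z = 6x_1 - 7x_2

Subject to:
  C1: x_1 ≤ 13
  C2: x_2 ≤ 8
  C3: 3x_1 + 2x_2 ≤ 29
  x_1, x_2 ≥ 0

min z = 6x_1 - 7x_2

s.t.
  x_1 + s1 = 13
  x_2 + s2 = 8
  3x_1 + 2x_2 + s3 = 29
  x_1, x_2, s1, s2, s3 ≥ 0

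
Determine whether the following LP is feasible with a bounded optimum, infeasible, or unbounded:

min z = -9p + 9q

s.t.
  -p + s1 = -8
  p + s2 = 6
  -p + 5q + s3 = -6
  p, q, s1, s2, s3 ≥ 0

Infeasible (no feasible solution exists)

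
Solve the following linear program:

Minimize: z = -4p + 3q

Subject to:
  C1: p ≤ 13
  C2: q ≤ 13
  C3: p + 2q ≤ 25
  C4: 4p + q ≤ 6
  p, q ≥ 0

Evaluate the objective at each vertex of the feasible region:
  z(0, 0) = 0
  z(1.5, 0) = -6  ←
  z(0, 6) = 18
The minimum is at p = 1.5, q = 0.

p = 1.5, q = 0, z = -6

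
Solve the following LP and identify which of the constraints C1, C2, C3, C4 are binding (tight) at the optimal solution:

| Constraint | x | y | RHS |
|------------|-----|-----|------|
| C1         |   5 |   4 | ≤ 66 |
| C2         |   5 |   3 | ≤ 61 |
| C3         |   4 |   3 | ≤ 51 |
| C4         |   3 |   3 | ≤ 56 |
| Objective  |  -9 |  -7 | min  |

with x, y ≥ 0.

At x = 6, y = 9, compute slack b - a·x for each constraint:
  C1: 66 − 66 = 0  (binding)
  C2: 61 − 57 = 4  (slack)
  C3: 51 − 51 = 0  (binding)
  C4: 56 − 45 = 11  (slack)

Optimal: x = 6, y = 9
Binding: C1, C3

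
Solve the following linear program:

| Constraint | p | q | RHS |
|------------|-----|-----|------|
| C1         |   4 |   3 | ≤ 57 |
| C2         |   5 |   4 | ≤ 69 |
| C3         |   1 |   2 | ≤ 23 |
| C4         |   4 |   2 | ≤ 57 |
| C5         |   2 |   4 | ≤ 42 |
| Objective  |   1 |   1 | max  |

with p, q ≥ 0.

Evaluate the objective at each vertex of the feasible region:
  z(0, 0) = 0
  z(13.8, 0) = 13.8
  z(9, 6) = 15  ←
  z(0, 10.5) = 10.5
The maximum is at p = 9, q = 6.

p = 9, q = 6, z = 15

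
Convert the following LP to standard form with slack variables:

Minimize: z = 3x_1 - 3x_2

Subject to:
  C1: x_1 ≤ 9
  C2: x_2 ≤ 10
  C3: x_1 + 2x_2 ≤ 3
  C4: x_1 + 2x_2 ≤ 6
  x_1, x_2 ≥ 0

min z = 3x_1 - 3x_2

s.t.
  x_1 + s1 = 9
  x_2 + s2 = 10
  x_1 + 2x_2 + s3 = 3
  x_1 + 2x_2 + s4 = 6
  x_1, x_2, s1, s2, s3, s4 ≥ 0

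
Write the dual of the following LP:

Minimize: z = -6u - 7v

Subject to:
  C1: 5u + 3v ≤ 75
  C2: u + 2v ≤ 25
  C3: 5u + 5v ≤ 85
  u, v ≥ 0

Primal min cᵀx s.t. Ax ≤ b, x ≥ 0  →  Dual max −bᵀy s.t. Aᵀy ≥ −c, y ≥ 0.

Maximize: z = -75y1 - 25y2 - 85y3

Subject to:
  5y1 + y2 + 5y3 ≥ 6
  3y1 + 2y2 + 5y3 ≥ 7
  y1, y2, y3 ≥ 0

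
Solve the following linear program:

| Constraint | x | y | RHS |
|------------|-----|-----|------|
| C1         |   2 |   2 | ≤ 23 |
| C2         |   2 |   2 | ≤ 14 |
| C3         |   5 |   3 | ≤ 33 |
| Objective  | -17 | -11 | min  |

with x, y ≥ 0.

Evaluate the objective at each vertex of the feasible region:
  z(0, 0) = 0
  z(6.6, 0) = -112.2
  z(6, 1) = -113  ←
  z(0, 7) = -77
The minimum is at x = 6, y = 1.

x = 6, y = 1, z = -113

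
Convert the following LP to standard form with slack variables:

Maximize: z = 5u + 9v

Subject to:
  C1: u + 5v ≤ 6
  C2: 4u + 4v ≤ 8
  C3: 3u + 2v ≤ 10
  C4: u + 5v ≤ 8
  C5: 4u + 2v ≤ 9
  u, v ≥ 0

max z = 5u + 9v

s.t.
  u + 5v + s1 = 6
  4u + 4v + s2 = 8
  3u + 2v + s3 = 10
  u + 5v + s4 = 8
  4u + 2v + s5 = 9
  u, v, s1, s2, s3, s4, s5 ≥ 0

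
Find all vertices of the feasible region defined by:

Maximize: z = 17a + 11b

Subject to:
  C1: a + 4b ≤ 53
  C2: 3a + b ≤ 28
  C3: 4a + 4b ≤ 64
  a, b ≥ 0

(0, 0), (9.333, 0), (6, 10), (3.667, 12.33), (0, 13.25)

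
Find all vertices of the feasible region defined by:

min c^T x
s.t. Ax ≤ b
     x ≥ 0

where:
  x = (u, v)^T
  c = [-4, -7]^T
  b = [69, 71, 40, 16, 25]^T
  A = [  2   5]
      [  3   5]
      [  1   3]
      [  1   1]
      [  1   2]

(0, 0), (16, 0), (7, 9), (0, 12.5)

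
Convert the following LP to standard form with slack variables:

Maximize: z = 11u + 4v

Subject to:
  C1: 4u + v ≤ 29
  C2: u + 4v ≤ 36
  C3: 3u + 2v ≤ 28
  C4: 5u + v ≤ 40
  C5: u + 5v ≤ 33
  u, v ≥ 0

max z = 11u + 4v

s.t.
  4u + v + s1 = 29
  u + 4v + s2 = 36
  3u + 2v + s3 = 28
  5u + v + s4 = 40
  u + 5v + s5 = 33
  u, v, s1, s2, s3, s4, s5 ≥ 0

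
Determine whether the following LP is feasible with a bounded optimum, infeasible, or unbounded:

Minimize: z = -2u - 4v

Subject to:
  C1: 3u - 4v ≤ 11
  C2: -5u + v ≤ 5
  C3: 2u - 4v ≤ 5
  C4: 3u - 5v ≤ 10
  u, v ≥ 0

Unbounded (objective can decrease without bound)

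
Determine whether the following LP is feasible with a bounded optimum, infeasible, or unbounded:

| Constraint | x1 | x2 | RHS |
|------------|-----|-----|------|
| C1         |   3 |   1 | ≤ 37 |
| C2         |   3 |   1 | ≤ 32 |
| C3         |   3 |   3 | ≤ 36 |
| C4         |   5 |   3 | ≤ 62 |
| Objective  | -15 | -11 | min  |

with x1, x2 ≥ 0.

Feasible with a bounded optimal solution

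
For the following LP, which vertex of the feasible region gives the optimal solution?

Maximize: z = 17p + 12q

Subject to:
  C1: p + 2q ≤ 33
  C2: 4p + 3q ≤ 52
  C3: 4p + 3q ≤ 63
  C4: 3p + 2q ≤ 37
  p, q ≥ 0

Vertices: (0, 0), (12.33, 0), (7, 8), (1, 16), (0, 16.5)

Evaluate the objective at each vertex of the feasible region:
  z(0, 0) = 0
  z(12.33, 0) = 209.7
  z(7, 8) = 215  ←
  z(1, 16) = 209
  z(0, 16.5) = 198
The maximum is at p = 7, q = 8.

(7, 8)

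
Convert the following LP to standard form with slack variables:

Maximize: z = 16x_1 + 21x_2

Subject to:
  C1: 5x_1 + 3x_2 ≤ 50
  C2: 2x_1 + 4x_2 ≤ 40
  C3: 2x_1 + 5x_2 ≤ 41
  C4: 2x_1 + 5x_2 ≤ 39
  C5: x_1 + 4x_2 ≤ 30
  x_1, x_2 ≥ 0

max z = 16x_1 + 21x_2

s.t.
  5x_1 + 3x_2 + s1 = 50
  2x_1 + 4x_2 + s2 = 40
  2x_1 + 5x_2 + s3 = 41
  2x_1 + 5x_2 + s4 = 39
  x_1 + 4x_2 + s5 = 30
  x_1, x_2, s1, s2, s3, s4, s5 ≥ 0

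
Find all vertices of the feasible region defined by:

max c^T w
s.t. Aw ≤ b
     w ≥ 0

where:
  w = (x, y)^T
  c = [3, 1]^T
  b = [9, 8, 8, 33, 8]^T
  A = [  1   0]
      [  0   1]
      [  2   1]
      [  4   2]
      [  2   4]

(0, 0), (4, 0), (0, 2)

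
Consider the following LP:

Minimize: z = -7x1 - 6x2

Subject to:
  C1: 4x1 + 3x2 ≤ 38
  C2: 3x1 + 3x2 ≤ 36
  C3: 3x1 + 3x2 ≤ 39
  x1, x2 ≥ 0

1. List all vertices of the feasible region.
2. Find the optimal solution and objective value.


1. (0, 0), (9.5, 0), (2, 10), (0, 12)
2. x1 = 2, x2 = 10, z = -74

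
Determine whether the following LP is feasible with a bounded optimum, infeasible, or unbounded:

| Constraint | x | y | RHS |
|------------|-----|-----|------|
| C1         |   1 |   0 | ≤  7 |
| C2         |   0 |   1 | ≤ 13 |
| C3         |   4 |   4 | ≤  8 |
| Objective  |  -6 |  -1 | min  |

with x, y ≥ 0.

Feasible with a bounded optimal solution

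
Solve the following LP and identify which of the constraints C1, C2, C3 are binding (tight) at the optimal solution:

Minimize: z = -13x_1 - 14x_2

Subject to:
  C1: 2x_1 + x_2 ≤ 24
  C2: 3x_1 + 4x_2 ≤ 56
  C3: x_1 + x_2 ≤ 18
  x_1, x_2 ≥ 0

At x_1 = 8, x_2 = 8, compute slack b - a·x for each constraint:
  C1: 24 − 24 = 0  (binding)
  C2: 56 − 56 = 0  (binding)
  C3: 18 − 16 = 2  (slack)

Optimal: x_1 = 8, x_2 = 8
Binding: C1, C2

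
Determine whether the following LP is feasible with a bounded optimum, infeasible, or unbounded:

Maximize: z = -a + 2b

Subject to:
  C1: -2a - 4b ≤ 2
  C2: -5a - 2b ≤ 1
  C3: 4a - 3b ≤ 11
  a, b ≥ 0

Unbounded (objective can increase without bound)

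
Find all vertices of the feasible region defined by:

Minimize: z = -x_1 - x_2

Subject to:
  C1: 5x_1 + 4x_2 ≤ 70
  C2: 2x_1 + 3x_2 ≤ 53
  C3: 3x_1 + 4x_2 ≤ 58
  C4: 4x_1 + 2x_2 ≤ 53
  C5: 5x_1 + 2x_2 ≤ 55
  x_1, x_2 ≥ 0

(0, 0), (11, 0), (8, 7.5), (6, 10), (0, 14.5)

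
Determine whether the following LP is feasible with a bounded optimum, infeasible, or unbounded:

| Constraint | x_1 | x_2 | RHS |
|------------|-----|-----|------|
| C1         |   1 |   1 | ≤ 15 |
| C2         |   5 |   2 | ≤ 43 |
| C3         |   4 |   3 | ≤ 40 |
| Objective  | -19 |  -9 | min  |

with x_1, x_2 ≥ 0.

Feasible with a bounded optimal solution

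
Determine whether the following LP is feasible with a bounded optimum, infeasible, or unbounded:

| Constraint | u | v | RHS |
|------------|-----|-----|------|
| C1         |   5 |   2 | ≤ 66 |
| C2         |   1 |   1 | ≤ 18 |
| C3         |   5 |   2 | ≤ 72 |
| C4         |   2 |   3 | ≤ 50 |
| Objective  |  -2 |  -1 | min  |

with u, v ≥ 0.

Feasible with a bounded optimal solution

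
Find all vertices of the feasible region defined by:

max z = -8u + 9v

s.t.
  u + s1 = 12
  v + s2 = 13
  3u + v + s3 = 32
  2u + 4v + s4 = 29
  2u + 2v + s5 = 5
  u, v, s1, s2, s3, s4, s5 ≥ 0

(0, 0), (2.5, 0), (0, 2.5)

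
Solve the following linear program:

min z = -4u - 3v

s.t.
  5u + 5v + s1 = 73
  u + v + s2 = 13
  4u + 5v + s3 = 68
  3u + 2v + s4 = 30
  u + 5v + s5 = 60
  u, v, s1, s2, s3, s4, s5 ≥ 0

Evaluate the objective at each vertex of the feasible region:
  z(0, 0) = 0
  z(10, 0) = -40
  z(4, 9) = -43  ←
  z(1.25, 11.75) = -40.25
  z(0, 12) = -36
The minimum is at u = 4, v = 9.

u = 4, v = 9, z = -43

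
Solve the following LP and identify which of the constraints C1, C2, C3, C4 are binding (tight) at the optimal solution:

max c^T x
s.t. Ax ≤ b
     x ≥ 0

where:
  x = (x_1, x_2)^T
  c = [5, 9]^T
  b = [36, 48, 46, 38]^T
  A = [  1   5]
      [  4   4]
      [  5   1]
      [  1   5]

At x_1 = 6, x_2 = 6, compute slack b - a·x for each constraint:
  C1: 36 − 36 = 0  (binding)
  C2: 48 − 48 = 0  (binding)
  C3: 46 − 36 = 10  (slack)
  C4: 38 − 36 = 2  (slack)

Optimal: x_1 = 6, x_2 = 6
Binding: C1, C2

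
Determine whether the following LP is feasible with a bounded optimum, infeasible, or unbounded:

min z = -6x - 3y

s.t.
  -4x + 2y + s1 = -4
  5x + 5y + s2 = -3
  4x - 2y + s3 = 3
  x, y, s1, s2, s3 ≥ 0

Infeasible (no feasible solution exists)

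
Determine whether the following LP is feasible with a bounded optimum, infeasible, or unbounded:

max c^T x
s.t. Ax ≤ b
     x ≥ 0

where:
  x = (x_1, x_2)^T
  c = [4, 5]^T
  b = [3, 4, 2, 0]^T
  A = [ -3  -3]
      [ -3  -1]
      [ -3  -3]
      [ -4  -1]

Unbounded (objective can increase without bound)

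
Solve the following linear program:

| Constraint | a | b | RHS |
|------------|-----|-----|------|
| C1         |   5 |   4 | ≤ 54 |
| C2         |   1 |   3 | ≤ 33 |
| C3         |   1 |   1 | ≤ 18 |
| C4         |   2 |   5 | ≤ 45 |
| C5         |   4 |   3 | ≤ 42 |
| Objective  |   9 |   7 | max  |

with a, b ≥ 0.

Evaluate the objective at each vertex of the feasible region:
  z(0, 0) = 0
  z(10.5, 0) = 94.5
  z(6, 6) = 96  ←
  z(5.294, 6.882) = 95.82
  z(0, 9) = 63
The maximum is at a = 6, b = 6.

a = 6, b = 6, z = 96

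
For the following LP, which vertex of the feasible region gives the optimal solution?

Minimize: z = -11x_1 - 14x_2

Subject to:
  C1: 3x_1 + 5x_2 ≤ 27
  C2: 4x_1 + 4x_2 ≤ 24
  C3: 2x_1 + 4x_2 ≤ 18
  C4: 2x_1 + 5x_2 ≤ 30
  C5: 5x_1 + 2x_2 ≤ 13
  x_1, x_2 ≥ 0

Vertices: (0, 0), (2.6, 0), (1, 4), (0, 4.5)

Evaluate the objective at each vertex of the feasible region:
  z(0, 0) = 0
  z(2.6, 0) = -28.6
  z(1, 4) = -67  ←
  z(0, 4.5) = -63
The minimum is at x_1 = 1, x_2 = 4.

(1, 4)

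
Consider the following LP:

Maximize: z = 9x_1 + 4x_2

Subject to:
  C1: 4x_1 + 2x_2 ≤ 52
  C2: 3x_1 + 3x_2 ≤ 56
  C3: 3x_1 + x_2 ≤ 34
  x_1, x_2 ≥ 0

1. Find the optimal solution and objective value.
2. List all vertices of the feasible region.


1. x_1 = 8, x_2 = 10, z = 112
2. (0, 0), (11.33, 0), (8, 10), (7.333, 11.33), (0, 18.67)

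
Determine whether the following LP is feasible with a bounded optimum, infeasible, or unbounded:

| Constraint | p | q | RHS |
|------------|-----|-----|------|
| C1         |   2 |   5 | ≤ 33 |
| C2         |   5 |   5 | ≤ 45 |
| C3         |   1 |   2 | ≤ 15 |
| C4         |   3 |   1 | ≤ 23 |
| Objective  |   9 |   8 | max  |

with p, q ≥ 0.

Feasible with a bounded optimal solution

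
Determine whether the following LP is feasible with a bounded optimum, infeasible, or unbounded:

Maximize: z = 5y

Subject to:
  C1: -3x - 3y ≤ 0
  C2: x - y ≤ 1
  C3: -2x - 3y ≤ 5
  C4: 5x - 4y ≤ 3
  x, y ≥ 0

Unbounded (objective can increase without bound)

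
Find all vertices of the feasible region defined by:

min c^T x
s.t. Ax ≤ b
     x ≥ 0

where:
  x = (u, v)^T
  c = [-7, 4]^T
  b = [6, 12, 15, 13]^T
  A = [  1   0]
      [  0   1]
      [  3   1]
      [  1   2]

(0, 0), (5, 0), (3.4, 4.8), (0, 6.5)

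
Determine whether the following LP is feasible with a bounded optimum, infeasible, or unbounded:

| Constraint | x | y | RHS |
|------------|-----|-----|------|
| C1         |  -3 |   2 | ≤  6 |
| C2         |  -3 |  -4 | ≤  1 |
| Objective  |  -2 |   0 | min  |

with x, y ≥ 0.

Unbounded (objective can decrease without bound)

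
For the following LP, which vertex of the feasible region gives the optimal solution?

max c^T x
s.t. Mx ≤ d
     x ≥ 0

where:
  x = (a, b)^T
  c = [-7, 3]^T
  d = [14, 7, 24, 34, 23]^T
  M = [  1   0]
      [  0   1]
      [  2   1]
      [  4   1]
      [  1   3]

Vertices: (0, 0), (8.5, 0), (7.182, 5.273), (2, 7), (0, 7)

Evaluate the objective at each vertex of the feasible region:
  z(0, 0) = 0
  z(8.5, 0) = -59.5
  z(7.182, 5.273) = -34.45
  z(2, 7) = 7
  z(0, 7) = 21  ←
The maximum is at a = 0, b = 7.

(0, 7)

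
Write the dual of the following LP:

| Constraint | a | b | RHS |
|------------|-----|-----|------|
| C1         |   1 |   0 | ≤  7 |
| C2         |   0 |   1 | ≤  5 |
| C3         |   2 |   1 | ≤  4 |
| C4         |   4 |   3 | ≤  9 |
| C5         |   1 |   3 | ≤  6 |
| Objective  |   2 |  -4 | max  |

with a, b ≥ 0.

Primal max cᵀx s.t. Ax ≤ b, x ≥ 0  →  Dual min bᵀy s.t. Aᵀy ≥ c, y ≥ 0.

Minimize: z = 7y1 + 5y2 + 4y3 + 9y4 + 6y5

Subject to:
  y1 + 2y3 + 4y4 + y5 ≥ 2
  y2 + y3 + 3y4 + 3y5 ≥ -4
  y1, y2, y3, y4, y5 ≥ 0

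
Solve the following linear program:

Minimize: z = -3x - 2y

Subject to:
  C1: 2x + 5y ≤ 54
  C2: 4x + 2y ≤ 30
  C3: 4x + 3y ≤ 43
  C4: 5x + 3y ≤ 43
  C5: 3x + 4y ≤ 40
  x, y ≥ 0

Evaluate the objective at each vertex of the feasible region:
  z(0, 0) = 0
  z(7.5, 0) = -22.5
  z(4, 7) = -26  ←
  z(0, 10) = -20
The minimum is at x = 4, y = 7.

x = 4, y = 7, z = -26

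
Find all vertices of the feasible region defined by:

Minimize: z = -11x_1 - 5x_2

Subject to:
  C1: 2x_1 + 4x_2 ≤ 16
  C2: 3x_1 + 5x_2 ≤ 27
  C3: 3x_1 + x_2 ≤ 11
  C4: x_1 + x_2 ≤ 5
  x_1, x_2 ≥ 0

(0, 0), (3.667, 0), (3, 2), (2, 3), (0, 4)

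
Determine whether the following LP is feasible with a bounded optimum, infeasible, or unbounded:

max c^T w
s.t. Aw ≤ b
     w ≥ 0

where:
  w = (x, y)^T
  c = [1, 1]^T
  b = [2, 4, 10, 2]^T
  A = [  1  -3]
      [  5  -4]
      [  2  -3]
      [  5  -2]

Unbounded (objective can increase without bound)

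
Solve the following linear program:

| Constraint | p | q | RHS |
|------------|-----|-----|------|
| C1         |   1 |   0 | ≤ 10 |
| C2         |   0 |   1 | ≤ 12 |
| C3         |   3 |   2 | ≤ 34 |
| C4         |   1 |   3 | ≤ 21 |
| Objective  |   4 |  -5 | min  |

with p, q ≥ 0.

Evaluate the objective at each vertex of the feasible region:
  z(0, 0) = 0
  z(10, 0) = 40
  z(10, 2) = 30
  z(8.571, 4.143) = 13.57
  z(0, 7) = -35  ←
The minimum is at p = 0, q = 7.

p = 0, q = 7, z = -35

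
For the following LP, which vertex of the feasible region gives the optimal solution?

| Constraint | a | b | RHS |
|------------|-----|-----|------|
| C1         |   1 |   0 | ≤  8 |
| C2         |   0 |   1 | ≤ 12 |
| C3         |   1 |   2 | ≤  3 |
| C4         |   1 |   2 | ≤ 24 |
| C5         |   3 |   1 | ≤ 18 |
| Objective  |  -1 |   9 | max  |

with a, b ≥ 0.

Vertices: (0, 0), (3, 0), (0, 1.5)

Evaluate the objective at each vertex of the feasible region:
  z(0, 0) = 0
  z(3, 0) = -3
  z(0, 1.5) = 13.5  ←
The maximum is at a = 0, b = 1.5.

(0, 1.5)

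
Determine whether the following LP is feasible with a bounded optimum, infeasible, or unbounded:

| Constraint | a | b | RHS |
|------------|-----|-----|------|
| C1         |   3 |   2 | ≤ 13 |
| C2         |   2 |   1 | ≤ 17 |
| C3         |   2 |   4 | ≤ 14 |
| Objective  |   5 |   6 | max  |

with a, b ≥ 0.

Feasible with a bounded optimal solution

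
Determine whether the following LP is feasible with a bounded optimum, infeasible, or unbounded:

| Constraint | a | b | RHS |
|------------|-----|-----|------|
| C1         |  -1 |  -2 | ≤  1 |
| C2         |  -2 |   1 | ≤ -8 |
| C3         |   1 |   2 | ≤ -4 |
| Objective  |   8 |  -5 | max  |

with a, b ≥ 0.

Infeasible (no feasible solution exists)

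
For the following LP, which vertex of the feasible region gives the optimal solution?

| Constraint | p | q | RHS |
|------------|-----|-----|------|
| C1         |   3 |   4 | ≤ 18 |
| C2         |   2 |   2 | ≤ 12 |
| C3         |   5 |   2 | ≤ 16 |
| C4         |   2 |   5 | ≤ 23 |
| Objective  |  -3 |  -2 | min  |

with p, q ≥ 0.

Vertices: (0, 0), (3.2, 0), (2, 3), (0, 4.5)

Evaluate the objective at each vertex of the feasible region:
  z(0, 0) = 0
  z(3.2, 0) = -9.6
  z(2, 3) = -12  ←
  z(0, 4.5) = -9
The minimum is at p = 2, q = 3.

(2, 3)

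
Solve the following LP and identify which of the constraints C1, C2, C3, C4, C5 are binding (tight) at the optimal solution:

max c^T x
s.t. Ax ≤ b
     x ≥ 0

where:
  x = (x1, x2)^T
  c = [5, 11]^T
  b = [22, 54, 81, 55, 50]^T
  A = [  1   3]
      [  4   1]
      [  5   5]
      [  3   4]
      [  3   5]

At x1 = 10, x2 = 4, compute slack b - a·x for each constraint:
  C1: 22 − 22 = 0  (binding)
  C2: 54 − 44 = 10  (slack)
  C3: 81 − 70 = 11  (slack)
  C4: 55 − 46 = 9  (slack)
  C5: 50 − 50 = 0  (binding)

Optimal: x1 = 10, x2 = 4
Binding: C1, C5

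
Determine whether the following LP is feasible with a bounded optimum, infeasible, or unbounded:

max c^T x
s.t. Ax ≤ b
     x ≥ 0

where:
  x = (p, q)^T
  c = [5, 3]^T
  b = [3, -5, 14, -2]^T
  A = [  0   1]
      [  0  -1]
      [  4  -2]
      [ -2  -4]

Infeasible (no feasible solution exists)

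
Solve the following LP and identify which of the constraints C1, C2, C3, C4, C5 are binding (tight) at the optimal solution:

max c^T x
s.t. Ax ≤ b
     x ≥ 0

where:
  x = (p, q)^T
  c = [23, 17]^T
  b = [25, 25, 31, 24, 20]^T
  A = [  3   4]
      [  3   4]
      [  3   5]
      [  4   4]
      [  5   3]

At p = 1, q = 5, compute slack b - a·x for each constraint:
  C1: 25 − 23 = 2  (slack)
  C2: 25 − 23 = 2  (slack)
  C3: 31 − 28 = 3  (slack)
  C4: 24 − 24 = 0  (binding)
  C5: 20 − 20 = 0  (binding)

Optimal: p = 1, q = 5
Binding: C4, C5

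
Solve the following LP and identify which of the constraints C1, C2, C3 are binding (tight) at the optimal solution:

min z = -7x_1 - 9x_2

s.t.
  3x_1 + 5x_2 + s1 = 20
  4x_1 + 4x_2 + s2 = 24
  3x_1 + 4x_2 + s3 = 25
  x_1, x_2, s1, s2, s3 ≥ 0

At x_1 = 5, x_2 = 1, compute slack b - a·x for each constraint:
  C1: 20 − 20 = 0  (binding)
  C2: 24 − 24 = 0  (binding)
  C3: 25 − 19 = 6  (slack)

Optimal: x_1 = 5, x_2 = 1
Binding: C1, C2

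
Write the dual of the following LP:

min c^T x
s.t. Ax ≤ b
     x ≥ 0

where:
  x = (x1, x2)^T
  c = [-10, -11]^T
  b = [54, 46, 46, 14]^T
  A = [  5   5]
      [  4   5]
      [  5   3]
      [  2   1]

Primal min cᵀx s.t. Ax ≤ b, x ≥ 0  →  Dual max −bᵀy s.t. Aᵀy ≥ −c, y ≥ 0.

Maximize: z = -54y1 - 46y2 - 46y3 - 14y4

Subject to:
  5y1 + 4y2 + 5y3 + 2y4 ≥ 10
  5y1 + 5y2 + 3y3 + y4 ≥ 11
  y1, y2, y3, y4 ≥ 0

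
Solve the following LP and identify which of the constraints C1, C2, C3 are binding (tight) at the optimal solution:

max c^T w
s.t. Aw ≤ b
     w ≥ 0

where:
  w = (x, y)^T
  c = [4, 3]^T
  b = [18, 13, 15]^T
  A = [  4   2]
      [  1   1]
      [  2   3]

At x = 3, y = 3, compute slack b - a·x for each constraint:
  C1: 18 − 18 = 0  (binding)
  C2: 13 − 6 = 7  (slack)
  C3: 15 − 15 = 0  (binding)

Optimal: x = 3, y = 3
Binding: C1, C3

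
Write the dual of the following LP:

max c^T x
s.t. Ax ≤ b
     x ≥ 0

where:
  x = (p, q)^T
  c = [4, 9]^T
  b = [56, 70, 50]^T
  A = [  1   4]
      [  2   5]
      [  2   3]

Primal max cᵀx s.t. Ax ≤ b, x ≥ 0  →  Dual min bᵀy s.t. Aᵀy ≥ c, y ≥ 0.

Minimize: z = 56y1 + 70y2 + 50y3

Subject to:
  y1 + 2y2 + 2y3 ≥ 4
  4y1 + 5y2 + 3y3 ≥ 9
  y1, y2, y3 ≥ 0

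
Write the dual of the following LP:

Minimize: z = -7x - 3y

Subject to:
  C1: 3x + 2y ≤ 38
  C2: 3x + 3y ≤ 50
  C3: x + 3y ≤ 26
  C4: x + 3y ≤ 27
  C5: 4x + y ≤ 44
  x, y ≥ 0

Primal min cᵀx s.t. Ax ≤ b, x ≥ 0  →  Dual max −bᵀy s.t. Aᵀy ≥ −c, y ≥ 0.

Maximize: z = -38y1 - 50y2 - 26y3 - 27y4 - 44y5

Subject to:
  3y1 + 3y2 + y3 + y4 + 4y5 ≥ 7
  2y1 + 3y2 + 3y3 + 3y4 + y5 ≥ 3
  y1, y2, y3, y4, y5 ≥ 0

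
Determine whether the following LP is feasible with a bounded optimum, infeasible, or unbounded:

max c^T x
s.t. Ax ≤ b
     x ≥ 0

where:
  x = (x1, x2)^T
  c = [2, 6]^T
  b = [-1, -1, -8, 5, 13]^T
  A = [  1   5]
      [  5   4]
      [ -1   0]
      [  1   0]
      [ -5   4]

Infeasible (no feasible solution exists)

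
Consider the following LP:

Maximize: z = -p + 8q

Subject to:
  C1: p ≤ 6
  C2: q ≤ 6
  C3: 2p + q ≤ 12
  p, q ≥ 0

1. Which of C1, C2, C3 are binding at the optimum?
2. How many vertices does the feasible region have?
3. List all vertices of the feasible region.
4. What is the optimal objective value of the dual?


1. C2
2. 4
3. (0, 0), (6, 0), (3, 6), (0, 6)
4. 48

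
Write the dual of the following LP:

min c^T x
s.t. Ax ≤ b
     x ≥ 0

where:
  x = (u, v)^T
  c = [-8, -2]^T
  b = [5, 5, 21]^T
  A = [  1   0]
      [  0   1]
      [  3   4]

Primal min cᵀx s.t. Ax ≤ b, x ≥ 0  →  Dual max −bᵀy s.t. Aᵀy ≥ −c, y ≥ 0.

Maximize: z = -5y1 - 5y2 - 21y3

Subject to:
  y1 + 3y3 ≥ 8
  y2 + 4y3 ≥ 2
  y1, y2, y3 ≥ 0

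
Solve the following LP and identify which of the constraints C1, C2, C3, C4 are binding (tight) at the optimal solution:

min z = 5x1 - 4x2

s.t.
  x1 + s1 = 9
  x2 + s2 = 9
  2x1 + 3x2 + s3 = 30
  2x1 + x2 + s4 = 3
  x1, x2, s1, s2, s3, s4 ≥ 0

At x1 = 0, x2 = 3, compute slack b - a·x for each constraint:
  C1: 9 − 0 = 9  (slack)
  C2: 9 − 3 = 6  (slack)
  C3: 30 − 9 = 21  (slack)
  C4: 3 − 3 = 0  (binding)

Optimal: x1 = 0, x2 = 3
Binding: C4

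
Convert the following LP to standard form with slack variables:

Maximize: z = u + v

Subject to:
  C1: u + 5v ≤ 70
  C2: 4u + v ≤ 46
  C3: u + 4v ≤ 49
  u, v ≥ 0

max z = u + v

s.t.
  u + 5v + s1 = 70
  4u + v + s2 = 46
  u + 4v + s3 = 49
  u, v, s1, s2, s3 ≥ 0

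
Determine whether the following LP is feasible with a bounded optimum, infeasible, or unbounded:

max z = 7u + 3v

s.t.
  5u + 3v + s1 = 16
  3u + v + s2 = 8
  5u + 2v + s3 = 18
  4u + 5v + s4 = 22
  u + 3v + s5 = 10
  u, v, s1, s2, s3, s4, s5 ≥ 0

Feasible with a bounded optimal solution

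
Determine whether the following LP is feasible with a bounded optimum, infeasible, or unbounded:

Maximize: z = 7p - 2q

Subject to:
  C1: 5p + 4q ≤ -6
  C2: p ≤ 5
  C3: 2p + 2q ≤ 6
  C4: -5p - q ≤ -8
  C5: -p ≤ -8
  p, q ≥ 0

Infeasible (no feasible solution exists)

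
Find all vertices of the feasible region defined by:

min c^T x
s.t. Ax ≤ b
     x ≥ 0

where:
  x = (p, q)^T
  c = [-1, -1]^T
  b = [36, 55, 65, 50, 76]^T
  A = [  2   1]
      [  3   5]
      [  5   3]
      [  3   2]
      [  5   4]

(0, 0), (13, 0), (10, 5), (0, 11)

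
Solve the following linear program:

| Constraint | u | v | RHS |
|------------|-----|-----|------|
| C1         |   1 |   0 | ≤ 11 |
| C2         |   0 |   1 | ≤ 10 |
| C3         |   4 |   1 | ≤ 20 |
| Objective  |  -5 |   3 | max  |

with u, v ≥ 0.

Evaluate the objective at each vertex of the feasible region:
  z(0, 0) = 0
  z(5, 0) = -25
  z(2.5, 10) = 17.5
  z(0, 10) = 30  ←
The maximum is at u = 0, v = 10.

u = 0, v = 10, z = 30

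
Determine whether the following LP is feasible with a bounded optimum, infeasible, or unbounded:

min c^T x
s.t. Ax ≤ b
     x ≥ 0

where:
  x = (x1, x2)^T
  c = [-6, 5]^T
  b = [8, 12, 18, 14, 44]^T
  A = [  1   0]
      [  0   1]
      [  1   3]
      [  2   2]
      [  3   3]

Feasible with a bounded optimal solution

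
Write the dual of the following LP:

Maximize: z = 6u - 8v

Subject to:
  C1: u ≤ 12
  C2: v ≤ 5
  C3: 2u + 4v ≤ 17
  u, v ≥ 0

Primal max cᵀx s.t. Ax ≤ b, x ≥ 0  →  Dual min bᵀy s.t. Aᵀy ≥ c, y ≥ 0.

Minimize: z = 12y1 + 5y2 + 17y3

Subject to:
  y1 + 2y3 ≥ 6
  y2 + 4y3 ≥ -8
  y1, y2, y3 ≥ 0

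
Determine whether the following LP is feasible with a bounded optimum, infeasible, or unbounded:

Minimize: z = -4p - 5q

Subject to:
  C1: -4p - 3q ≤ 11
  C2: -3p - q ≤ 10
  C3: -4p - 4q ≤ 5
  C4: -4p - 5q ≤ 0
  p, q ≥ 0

Unbounded (objective can decrease without bound)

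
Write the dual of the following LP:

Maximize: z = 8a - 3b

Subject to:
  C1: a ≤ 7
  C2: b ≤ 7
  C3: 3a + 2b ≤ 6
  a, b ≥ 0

Primal max cᵀx s.t. Ax ≤ b, x ≥ 0  →  Dual min bᵀy s.t. Aᵀy ≥ c, y ≥ 0.

Minimize: z = 7y1 + 7y2 + 6y3

Subject to:
  y1 + 3y3 ≥ 8
  y2 + 2y3 ≥ -3
  y1, y2, y3 ≥ 0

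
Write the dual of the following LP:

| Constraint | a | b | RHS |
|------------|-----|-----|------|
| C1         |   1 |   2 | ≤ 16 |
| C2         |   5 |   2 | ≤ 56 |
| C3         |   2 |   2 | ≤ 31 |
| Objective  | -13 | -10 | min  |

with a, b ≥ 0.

Primal min cᵀx s.t. Ax ≤ b, x ≥ 0  →  Dual max −bᵀy s.t. Aᵀy ≥ −c, y ≥ 0.

Maximize: z = -16y1 - 56y2 - 31y3

Subject to:
  y1 + 5y2 + 2y3 ≥ 13
  2y1 + 2y2 + 2y3 ≥ 10
  y1, y2, y3 ≥ 0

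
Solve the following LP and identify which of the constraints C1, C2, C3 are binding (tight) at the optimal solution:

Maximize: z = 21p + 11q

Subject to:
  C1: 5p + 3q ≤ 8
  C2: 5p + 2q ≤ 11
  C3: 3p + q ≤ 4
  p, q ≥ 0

At p = 1, q = 1, compute slack b - a·x for each constraint:
  C1: 8 − 8 = 0  (binding)
  C2: 11 − 7 = 4  (slack)
  C3: 4 − 4 = 0  (binding)

Optimal: p = 1, q = 1
Binding: C1, C3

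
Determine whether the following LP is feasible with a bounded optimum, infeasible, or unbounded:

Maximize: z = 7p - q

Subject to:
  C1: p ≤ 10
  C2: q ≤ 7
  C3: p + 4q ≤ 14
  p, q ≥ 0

Feasible with a bounded optimal solution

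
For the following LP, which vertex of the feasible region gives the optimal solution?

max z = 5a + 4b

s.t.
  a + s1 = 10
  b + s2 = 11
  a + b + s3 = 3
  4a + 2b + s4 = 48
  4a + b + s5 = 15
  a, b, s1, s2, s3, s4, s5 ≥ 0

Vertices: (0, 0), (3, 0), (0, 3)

Evaluate the objective at each vertex of the feasible region:
  z(0, 0) = 0
  z(3, 0) = 15  ←
  z(0, 3) = 12
The maximum is at a = 3, b = 0.

(3, 0)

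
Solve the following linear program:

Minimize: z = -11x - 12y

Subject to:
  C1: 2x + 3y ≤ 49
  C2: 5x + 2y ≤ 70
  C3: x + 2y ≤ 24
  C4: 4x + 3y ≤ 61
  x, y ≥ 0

Evaluate the objective at each vertex of the feasible region:
  z(0, 0) = 0
  z(14, 0) = -154
  z(12.57, 3.571) = -181.1
  z(10, 7) = -194  ←
  z(0, 12) = -144
The minimum is at x = 10, y = 7.

x = 10, y = 7, z = -194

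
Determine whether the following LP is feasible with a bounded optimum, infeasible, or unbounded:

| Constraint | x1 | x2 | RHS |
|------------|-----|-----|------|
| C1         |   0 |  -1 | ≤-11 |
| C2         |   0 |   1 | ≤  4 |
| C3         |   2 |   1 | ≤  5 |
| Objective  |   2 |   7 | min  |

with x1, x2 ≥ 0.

Infeasible (no feasible solution exists)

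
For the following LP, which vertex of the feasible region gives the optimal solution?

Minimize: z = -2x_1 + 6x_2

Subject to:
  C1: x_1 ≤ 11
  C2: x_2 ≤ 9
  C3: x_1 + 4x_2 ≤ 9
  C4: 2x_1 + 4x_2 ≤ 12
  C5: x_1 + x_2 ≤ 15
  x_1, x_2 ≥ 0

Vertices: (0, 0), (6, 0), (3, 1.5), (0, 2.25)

Evaluate the objective at each vertex of the feasible region:
  z(0, 0) = 0
  z(6, 0) = -12  ←
  z(3, 1.5) = 3
  z(0, 2.25) = 13.5
The minimum is at x_1 = 6, x_2 = 0.

(6, 0)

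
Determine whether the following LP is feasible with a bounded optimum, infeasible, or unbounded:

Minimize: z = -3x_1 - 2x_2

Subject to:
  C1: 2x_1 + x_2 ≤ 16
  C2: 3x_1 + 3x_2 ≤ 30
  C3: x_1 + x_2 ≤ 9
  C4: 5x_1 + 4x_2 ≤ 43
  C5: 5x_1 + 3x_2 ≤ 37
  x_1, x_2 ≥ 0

Feasible with a bounded optimal solution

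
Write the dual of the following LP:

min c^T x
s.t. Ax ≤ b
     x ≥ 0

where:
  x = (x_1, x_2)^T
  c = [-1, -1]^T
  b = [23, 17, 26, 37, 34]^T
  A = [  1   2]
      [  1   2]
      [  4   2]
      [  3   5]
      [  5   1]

Primal min cᵀx s.t. Ax ≤ b, x ≥ 0  →  Dual max −bᵀy s.t. Aᵀy ≥ −c, y ≥ 0.

Maximize: z = -23y1 - 17y2 - 26y3 - 37y4 - 34y5

Subject to:
  y1 + y2 + 4y3 + 3y4 + 5y5 ≥ 1
  2y1 + 2y2 + 2y3 + 5y4 + y5 ≥ 1
  y1, y2, y3, y4, y5 ≥ 0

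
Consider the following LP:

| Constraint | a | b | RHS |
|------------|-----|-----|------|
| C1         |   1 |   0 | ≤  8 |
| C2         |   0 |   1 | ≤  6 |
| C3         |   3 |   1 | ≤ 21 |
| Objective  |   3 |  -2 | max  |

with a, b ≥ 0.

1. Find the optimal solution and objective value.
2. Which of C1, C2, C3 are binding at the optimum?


1. a = 7, b = 0, z = 21
2. C3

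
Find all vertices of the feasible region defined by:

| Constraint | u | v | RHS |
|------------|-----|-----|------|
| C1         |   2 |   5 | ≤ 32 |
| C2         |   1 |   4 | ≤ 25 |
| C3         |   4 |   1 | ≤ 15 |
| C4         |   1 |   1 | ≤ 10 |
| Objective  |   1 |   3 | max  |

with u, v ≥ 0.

(0, 0), (3.75, 0), (2.389, 5.444), (1, 6), (0, 6.25)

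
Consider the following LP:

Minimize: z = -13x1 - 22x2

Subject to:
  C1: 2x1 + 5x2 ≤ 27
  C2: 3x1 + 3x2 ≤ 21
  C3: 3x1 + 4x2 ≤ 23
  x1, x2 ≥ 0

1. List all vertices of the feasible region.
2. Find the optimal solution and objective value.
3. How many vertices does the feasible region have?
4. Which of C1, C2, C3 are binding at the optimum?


1. (0, 0), (7, 0), (5, 2), (1, 5), (0, 5.4)
2. x1 = 1, x2 = 5, z = -123
3. 5
4. C1, C3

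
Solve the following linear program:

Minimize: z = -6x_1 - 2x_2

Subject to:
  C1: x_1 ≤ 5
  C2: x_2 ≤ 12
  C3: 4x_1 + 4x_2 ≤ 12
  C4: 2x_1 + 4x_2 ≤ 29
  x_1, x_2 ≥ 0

Evaluate the objective at each vertex of the feasible region:
  z(0, 0) = 0
  z(3, 0) = -18  ←
  z(0, 3) = -6
The minimum is at x_1 = 3, x_2 = 0.

x_1 = 3, x_2 = 0, z = -18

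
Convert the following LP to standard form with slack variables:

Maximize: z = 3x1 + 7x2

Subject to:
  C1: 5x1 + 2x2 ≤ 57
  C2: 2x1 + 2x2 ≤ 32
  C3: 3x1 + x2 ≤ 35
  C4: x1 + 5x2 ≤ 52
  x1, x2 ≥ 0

max z = 3x1 + 7x2

s.t.
  5x1 + 2x2 + s1 = 57
  2x1 + 2x2 + s2 = 32
  3x1 + x2 + s3 = 35
  x1 + 5x2 + s4 = 52
  x1, x2, s1, s2, s3, s4 ≥ 0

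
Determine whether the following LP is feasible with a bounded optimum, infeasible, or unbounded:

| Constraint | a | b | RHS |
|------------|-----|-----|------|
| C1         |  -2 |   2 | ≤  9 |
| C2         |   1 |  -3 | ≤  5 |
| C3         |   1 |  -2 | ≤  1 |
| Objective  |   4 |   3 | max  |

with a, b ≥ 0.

Unbounded (objective can increase without bound)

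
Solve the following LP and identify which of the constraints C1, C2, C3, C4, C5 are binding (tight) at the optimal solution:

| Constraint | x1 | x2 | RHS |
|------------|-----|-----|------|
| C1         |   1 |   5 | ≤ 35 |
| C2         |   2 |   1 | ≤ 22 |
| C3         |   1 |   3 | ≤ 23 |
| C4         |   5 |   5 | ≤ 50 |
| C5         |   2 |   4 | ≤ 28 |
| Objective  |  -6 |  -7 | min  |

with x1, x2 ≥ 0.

At x1 = 6, x2 = 4, compute slack b - a·x for each constraint:
  C1: 35 − 26 = 9  (slack)
  C2: 22 − 16 = 6  (slack)
  C3: 23 − 18 = 5  (slack)
  C4: 50 − 50 = 0  (binding)
  C5: 28 − 28 = 0  (binding)

Optimal: x1 = 6, x2 = 4
Binding: C4, C5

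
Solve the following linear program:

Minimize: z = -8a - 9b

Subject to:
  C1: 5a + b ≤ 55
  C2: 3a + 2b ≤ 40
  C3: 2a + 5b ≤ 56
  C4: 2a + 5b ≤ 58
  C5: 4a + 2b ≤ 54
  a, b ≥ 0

Evaluate the objective at each vertex of the feasible region:
  z(0, 0) = 0
  z(11, 0) = -88
  z(10, 5) = -125
  z(8, 8) = -136  ←
  z(0, 11.2) = -100.8
The minimum is at a = 8, b = 8.

a = 8, b = 8, z = -136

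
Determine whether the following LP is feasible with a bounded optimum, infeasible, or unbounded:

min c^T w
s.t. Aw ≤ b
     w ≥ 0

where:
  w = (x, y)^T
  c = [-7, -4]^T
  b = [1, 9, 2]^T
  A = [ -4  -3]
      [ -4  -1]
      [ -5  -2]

Unbounded (objective can decrease without bound)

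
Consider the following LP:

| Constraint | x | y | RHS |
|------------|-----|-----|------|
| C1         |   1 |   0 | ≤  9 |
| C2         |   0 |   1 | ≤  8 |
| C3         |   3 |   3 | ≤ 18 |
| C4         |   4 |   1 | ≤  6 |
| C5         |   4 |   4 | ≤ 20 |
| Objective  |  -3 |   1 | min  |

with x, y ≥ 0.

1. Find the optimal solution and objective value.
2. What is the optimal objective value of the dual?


1. x = 1.5, y = 0, z = -4.5
2. -4.5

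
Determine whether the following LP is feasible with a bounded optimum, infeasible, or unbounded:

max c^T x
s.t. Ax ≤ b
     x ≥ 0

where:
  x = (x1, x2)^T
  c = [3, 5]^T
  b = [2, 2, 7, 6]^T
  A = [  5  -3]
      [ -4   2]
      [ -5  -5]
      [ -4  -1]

Unbounded (objective can increase without bound)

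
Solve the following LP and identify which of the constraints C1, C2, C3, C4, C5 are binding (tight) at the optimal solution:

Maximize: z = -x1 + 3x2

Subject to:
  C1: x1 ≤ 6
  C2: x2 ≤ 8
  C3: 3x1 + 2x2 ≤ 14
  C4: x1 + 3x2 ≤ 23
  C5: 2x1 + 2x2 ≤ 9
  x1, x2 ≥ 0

At x1 = 0, x2 = 4.5, compute slack b - a·x for each constraint:
  C1: 6 − 0 = 6  (slack)
  C2: 8 − 4.5 = 3.5  (slack)
  C3: 14 − 9 = 5  (slack)
  C4: 23 − 13.5 = 9.5  (slack)
  C5: 9 − 9 = 0  (binding)

Optimal: x1 = 0, x2 = 4.5
Binding: C5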